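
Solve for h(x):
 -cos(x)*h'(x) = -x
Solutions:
 h(x) = C1 + Integral(x/cos(x), x)


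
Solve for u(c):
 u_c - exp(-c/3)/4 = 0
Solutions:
 u(c) = C1 - 3*exp(-c/3)/4


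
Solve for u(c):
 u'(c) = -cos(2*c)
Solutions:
 u(c) = C1 - sin(2*c)/2


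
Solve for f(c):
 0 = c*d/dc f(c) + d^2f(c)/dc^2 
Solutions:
 f(c) = C1 + C2*erf(sqrt(2)*c/2)


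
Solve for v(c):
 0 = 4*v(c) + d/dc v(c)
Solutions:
 v(c) = C1*exp(-4*c)


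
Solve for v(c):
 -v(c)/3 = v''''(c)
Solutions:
 v(c) = (C1*sin(sqrt(2)*3^(3/4)*c/6) + C2*cos(sqrt(2)*3^(3/4)*c/6))*exp(-sqrt(2)*3^(3/4)*c/6) + (C3*sin(sqrt(2)*3^(3/4)*c/6) + C4*cos(sqrt(2)*3^(3/4)*c/6))*exp(sqrt(2)*3^(3/4)*c/6)


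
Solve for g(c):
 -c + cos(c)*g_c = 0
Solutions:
 g(c) = C1 + Integral(c/cos(c), c)


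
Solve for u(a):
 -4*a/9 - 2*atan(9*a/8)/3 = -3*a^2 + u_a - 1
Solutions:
 u(a) = C1 + a^3 - 2*a^2/9 - 2*a*atan(9*a/8)/3 + a + 8*log(81*a^2 + 64)/27


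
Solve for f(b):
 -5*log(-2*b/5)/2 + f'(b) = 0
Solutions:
 f(b) = C1 + 5*b*log(-b)/2 + 5*b*(-log(5) - 1 + log(2))/2


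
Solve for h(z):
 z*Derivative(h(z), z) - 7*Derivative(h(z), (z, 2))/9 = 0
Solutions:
 h(z) = C1 + C2*erfi(3*sqrt(14)*z/14)


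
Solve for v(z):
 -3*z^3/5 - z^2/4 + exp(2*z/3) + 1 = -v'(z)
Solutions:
 v(z) = C1 + 3*z^4/20 + z^3/12 - z - 3*exp(2*z/3)/2


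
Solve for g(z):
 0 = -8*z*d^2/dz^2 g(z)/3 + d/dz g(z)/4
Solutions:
 g(z) = C1 + C2*z^(35/32)


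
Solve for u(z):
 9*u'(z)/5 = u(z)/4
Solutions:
 u(z) = C1*exp(5*z/36)


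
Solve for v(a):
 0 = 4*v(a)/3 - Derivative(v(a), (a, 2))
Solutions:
 v(a) = C1*exp(-2*sqrt(3)*a/3) + C2*exp(2*sqrt(3)*a/3)


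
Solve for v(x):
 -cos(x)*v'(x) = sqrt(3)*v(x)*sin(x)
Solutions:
 v(x) = C1*cos(x)^(sqrt(3))


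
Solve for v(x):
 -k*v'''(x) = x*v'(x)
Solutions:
 v(x) = C1 + Integral(C2*airyai(x*(-1/k)^(1/3)) + C3*airybi(x*(-1/k)^(1/3)), x)


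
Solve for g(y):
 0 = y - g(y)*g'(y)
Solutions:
 g(y) = -sqrt(C1 + y^2)
 g(y) = sqrt(C1 + y^2)


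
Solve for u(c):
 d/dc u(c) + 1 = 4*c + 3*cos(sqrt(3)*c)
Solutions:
 u(c) = C1 + 2*c^2 - c + sqrt(3)*sin(sqrt(3)*c)


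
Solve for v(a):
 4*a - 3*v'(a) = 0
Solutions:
 v(a) = C1 + 2*a^2/3


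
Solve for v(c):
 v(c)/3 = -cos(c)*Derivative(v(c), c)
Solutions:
 v(c) = C1*(sin(c) - 1)^(1/6)/(sin(c) + 1)^(1/6)


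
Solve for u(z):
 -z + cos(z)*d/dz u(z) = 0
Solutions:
 u(z) = C1 + Integral(z/cos(z), z)


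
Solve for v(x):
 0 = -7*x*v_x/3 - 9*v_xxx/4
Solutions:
 v(x) = C1 + Integral(C2*airyai(-28^(1/3)*x/3) + C3*airybi(-28^(1/3)*x/3), x)


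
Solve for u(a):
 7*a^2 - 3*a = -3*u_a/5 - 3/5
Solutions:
 u(a) = C1 - 35*a^3/9 + 5*a^2/2 - a


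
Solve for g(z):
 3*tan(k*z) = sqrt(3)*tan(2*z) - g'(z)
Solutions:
 g(z) = C1 - 3*Piecewise((-log(cos(k*z))/k, Ne(k, 0)), (0, True)) - sqrt(3)*log(cos(2*z))/2


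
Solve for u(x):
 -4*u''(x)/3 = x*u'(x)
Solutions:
 u(x) = C1 + C2*erf(sqrt(6)*x/4)


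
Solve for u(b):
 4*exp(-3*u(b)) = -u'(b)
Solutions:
 u(b) = log(C1 - 12*b)/3
 u(b) = log((-3^(1/3) - 3^(5/6)*I)*(C1 - 4*b)^(1/3)/2)
 u(b) = log((-3^(1/3) + 3^(5/6)*I)*(C1 - 4*b)^(1/3)/2)


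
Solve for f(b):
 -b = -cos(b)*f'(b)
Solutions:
 f(b) = C1 + Integral(b/cos(b), b)


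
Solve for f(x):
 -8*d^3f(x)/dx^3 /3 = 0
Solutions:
 f(x) = C1 + C2*x + C3*x^2


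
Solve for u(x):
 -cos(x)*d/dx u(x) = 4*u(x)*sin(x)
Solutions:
 u(x) = C1*cos(x)^4


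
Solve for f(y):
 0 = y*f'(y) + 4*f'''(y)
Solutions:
 f(y) = C1 + Integral(C2*airyai(-2^(1/3)*y/2) + C3*airybi(-2^(1/3)*y/2), y)


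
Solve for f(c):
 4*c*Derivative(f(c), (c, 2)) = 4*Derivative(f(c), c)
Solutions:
 f(c) = C1 + C2*c^2


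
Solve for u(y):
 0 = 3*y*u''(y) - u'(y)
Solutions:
 u(y) = C1 + C2*y^(4/3)


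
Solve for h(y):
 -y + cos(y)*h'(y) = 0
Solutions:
 h(y) = C1 + Integral(y/cos(y), y)


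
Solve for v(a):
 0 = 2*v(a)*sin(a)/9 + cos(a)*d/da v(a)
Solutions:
 v(a) = C1*cos(a)^(2/9)


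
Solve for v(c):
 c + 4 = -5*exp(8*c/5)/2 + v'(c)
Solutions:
 v(c) = C1 + c^2/2 + 4*c + 25*exp(8*c/5)/16


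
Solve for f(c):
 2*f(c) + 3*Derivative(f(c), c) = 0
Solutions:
 f(c) = C1*exp(-2*c/3)


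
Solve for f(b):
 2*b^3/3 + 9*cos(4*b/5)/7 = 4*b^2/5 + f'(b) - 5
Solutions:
 f(b) = C1 + b^4/6 - 4*b^3/15 + 5*b + 45*sin(4*b/5)/28


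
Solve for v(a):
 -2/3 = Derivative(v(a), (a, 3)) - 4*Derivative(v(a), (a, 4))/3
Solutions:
 v(a) = C1 + C2*a + C3*a^2 + C4*exp(3*a/4) - a^3/9


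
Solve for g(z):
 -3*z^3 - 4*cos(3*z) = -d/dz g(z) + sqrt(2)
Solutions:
 g(z) = C1 + 3*z^4/4 + sqrt(2)*z + 4*sin(3*z)/3


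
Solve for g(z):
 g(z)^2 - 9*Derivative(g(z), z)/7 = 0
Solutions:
 g(z) = -9/(C1 + 7*z)


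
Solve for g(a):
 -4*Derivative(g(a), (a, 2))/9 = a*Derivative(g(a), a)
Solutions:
 g(a) = C1 + C2*erf(3*sqrt(2)*a/4)


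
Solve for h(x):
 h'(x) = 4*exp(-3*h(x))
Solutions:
 h(x) = log(C1 + 12*x)/3
 h(x) = log((-3^(1/3) - 3^(5/6)*I)*(C1 + 4*x)^(1/3)/2)
 h(x) = log((-3^(1/3) + 3^(5/6)*I)*(C1 + 4*x)^(1/3)/2)


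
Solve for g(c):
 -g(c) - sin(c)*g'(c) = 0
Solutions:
 g(c) = C1*sqrt(cos(c) + 1)/sqrt(cos(c) - 1)


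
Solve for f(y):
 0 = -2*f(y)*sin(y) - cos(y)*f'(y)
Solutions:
 f(y) = C1*cos(y)^2


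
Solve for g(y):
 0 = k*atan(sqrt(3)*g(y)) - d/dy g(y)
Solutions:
 Integral(1/atan(sqrt(3)*_y), (_y, g(y))) = C1 + k*y


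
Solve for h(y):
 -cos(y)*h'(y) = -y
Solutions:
 h(y) = C1 + Integral(y/cos(y), y)


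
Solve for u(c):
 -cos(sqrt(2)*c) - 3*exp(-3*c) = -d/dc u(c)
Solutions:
 u(c) = C1 + sqrt(2)*sin(sqrt(2)*c)/2 - exp(-3*c)


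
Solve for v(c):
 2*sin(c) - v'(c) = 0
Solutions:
 v(c) = C1 - 2*cos(c)


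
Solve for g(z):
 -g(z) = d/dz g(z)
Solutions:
 g(z) = C1*exp(-z)


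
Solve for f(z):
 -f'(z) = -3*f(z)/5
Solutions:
 f(z) = C1*exp(3*z/5)


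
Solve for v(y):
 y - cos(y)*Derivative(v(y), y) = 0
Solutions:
 v(y) = C1 + Integral(y/cos(y), y)


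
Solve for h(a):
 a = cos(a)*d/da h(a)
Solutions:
 h(a) = C1 + Integral(a/cos(a), a)


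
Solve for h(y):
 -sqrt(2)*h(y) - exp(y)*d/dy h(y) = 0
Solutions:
 h(y) = C1*exp(sqrt(2)*exp(-y))


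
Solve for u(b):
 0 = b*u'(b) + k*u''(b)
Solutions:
 u(b) = C1 + C2*sqrt(k)*erf(sqrt(2)*b*sqrt(1/k)/2)


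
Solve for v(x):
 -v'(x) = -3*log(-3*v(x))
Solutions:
 -Integral(1/(log(-_y) + log(3)), (_y, v(x)))/3 = C1 - x


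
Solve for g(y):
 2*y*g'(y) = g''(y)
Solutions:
 g(y) = C1 + C2*erfi(y)


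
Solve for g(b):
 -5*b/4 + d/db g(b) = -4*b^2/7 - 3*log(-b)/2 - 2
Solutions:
 g(b) = C1 - 4*b^3/21 + 5*b^2/8 - 3*b*log(-b)/2 - b/2


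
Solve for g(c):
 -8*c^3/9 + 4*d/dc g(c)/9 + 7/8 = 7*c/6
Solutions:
 g(c) = C1 + c^4/2 + 21*c^2/16 - 63*c/32


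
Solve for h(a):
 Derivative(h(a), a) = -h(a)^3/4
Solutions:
 h(a) = -sqrt(2)*sqrt(-1/(C1 - a))
 h(a) = sqrt(2)*sqrt(-1/(C1 - a))


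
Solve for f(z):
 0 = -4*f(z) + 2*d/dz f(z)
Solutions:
 f(z) = C1*exp(2*z)


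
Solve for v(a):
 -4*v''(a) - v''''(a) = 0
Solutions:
 v(a) = C1 + C2*a + C3*sin(2*a) + C4*cos(2*a)


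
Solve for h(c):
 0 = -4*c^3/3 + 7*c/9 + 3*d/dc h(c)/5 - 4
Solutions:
 h(c) = C1 + 5*c^4/9 - 35*c^2/54 + 20*c/3


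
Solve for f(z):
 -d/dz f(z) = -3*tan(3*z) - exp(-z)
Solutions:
 f(z) = C1 + log(tan(3*z)^2 + 1)/2 - exp(-z)


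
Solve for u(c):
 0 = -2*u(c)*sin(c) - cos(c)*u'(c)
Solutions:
 u(c) = C1*cos(c)^2


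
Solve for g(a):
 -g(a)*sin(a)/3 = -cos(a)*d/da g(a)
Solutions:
 g(a) = C1/cos(a)^(1/3)


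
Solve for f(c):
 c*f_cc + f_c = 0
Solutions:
 f(c) = C1 + C2*log(c)


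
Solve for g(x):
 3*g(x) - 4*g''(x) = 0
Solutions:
 g(x) = C1*exp(-sqrt(3)*x/2) + C2*exp(sqrt(3)*x/2)


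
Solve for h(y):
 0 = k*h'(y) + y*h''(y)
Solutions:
 h(y) = C1 + y^(1 - re(k))*(C2*sin(log(y)*Abs(im(k))) + C3*cos(log(y)*im(k)))


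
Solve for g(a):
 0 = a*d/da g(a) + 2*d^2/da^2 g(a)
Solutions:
 g(a) = C1 + C2*erf(a/2)


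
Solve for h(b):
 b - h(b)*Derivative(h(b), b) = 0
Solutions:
 h(b) = -sqrt(C1 + b^2)
 h(b) = sqrt(C1 + b^2)


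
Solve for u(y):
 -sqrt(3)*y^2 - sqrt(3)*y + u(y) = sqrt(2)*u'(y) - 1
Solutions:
 u(y) = C1*exp(sqrt(2)*y/2) + sqrt(3)*y^2 + sqrt(3)*y + 2*sqrt(6)*y - 1 + sqrt(6) + 4*sqrt(3)


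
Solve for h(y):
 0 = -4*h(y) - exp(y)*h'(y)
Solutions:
 h(y) = C1*exp(4*exp(-y))


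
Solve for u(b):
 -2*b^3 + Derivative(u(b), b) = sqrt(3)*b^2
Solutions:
 u(b) = C1 + b^4/2 + sqrt(3)*b^3/3


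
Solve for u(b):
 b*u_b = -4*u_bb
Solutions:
 u(b) = C1 + C2*erf(sqrt(2)*b/4)


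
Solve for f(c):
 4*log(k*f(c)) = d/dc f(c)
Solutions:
 li(k*f(c))/k = C1 + 4*c


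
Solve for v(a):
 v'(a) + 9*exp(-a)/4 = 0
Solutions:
 v(a) = C1 + 9*exp(-a)/4


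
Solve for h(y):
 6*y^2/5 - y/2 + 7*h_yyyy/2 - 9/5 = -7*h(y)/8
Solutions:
 h(y) = -48*y^2/35 + 4*y/7 + (C1*sin(y/2) + C2*cos(y/2))*exp(-y/2) + (C3*sin(y/2) + C4*cos(y/2))*exp(y/2) + 72/35


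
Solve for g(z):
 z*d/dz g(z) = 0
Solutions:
 g(z) = C1


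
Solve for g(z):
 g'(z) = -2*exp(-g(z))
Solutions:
 g(z) = log(C1 - 2*z)


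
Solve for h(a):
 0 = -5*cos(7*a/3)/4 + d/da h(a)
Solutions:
 h(a) = C1 + 15*sin(7*a/3)/28


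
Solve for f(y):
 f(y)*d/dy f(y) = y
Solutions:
 f(y) = -sqrt(C1 + y^2)
 f(y) = sqrt(C1 + y^2)


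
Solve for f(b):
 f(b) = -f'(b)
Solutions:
 f(b) = C1*exp(-b)


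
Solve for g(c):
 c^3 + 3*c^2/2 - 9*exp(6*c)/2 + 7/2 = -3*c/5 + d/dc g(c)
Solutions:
 g(c) = C1 + c^4/4 + c^3/2 + 3*c^2/10 + 7*c/2 - 3*exp(6*c)/4


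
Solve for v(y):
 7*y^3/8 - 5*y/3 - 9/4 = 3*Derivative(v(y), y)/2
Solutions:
 v(y) = C1 + 7*y^4/48 - 5*y^2/9 - 3*y/2


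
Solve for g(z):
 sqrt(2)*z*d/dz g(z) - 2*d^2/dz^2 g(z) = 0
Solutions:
 g(z) = C1 + C2*erfi(2^(1/4)*z/2)


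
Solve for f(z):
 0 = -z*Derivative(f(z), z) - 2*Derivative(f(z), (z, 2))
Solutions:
 f(z) = C1 + C2*erf(z/2)


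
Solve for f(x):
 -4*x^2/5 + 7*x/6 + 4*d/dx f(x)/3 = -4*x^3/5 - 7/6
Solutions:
 f(x) = C1 - 3*x^4/20 + x^3/5 - 7*x^2/16 - 7*x/8


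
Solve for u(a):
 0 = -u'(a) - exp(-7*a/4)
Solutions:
 u(a) = C1 + 4*exp(-7*a/4)/7


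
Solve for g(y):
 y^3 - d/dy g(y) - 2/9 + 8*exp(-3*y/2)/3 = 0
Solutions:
 g(y) = C1 + y^4/4 - 2*y/9 - 16*exp(-3*y/2)/9


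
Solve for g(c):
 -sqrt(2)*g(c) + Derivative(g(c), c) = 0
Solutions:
 g(c) = C1*exp(sqrt(2)*c)


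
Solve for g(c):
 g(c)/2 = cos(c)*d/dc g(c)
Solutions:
 g(c) = C1*(sin(c) + 1)^(1/4)/(sin(c) - 1)^(1/4)


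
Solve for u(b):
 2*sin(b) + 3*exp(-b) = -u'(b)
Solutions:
 u(b) = C1 + 2*cos(b) + 3*exp(-b)


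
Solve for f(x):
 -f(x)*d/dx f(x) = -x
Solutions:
 f(x) = -sqrt(C1 + x^2)
 f(x) = sqrt(C1 + x^2)


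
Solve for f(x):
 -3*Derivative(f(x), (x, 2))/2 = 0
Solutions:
 f(x) = C1 + C2*x


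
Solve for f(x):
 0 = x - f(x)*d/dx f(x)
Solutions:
 f(x) = -sqrt(C1 + x^2)
 f(x) = sqrt(C1 + x^2)


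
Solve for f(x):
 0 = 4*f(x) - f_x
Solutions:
 f(x) = C1*exp(4*x)


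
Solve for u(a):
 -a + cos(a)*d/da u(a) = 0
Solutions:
 u(a) = C1 + Integral(a/cos(a), a)


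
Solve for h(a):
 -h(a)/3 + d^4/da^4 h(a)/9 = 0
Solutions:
 h(a) = C1*exp(-3^(1/4)*a) + C2*exp(3^(1/4)*a) + C3*sin(3^(1/4)*a) + C4*cos(3^(1/4)*a)


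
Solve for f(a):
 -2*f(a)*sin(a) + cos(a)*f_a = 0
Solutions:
 f(a) = C1/cos(a)^2


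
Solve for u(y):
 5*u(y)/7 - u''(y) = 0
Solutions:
 u(y) = C1*exp(-sqrt(35)*y/7) + C2*exp(sqrt(35)*y/7)


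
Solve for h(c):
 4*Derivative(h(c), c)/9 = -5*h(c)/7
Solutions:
 h(c) = C1*exp(-45*c/28)


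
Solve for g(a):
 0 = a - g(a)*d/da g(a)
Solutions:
 g(a) = -sqrt(C1 + a^2)
 g(a) = sqrt(C1 + a^2)


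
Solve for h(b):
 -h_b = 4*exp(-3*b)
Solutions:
 h(b) = C1 + 4*exp(-3*b)/3


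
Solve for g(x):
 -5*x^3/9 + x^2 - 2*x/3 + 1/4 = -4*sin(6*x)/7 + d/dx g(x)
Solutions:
 g(x) = C1 - 5*x^4/36 + x^3/3 - x^2/3 + x/4 - 2*cos(6*x)/21


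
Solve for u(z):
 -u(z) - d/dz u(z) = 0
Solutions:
 u(z) = C1*exp(-z)


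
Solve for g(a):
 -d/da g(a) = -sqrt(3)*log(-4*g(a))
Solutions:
 -sqrt(3)*Integral(1/(log(-_y) + 2*log(2)), (_y, g(a)))/3 = C1 - a


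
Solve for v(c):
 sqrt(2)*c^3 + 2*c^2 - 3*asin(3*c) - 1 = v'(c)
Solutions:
 v(c) = C1 + sqrt(2)*c^4/4 + 2*c^3/3 - 3*c*asin(3*c) - c - sqrt(1 - 9*c^2)


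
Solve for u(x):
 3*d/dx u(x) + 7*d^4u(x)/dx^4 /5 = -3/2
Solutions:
 u(x) = C1 + C4*exp(-15^(1/3)*7^(2/3)*x/7) - x/2 + (C2*sin(3^(5/6)*5^(1/3)*7^(2/3)*x/14) + C3*cos(3^(5/6)*5^(1/3)*7^(2/3)*x/14))*exp(15^(1/3)*7^(2/3)*x/14)


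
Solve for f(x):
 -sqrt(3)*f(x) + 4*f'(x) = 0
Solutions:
 f(x) = C1*exp(sqrt(3)*x/4)


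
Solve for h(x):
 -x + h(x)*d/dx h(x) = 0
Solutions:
 h(x) = -sqrt(C1 + x^2)
 h(x) = sqrt(C1 + x^2)


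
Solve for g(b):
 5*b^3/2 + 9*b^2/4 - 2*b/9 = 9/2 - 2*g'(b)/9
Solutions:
 g(b) = C1 - 45*b^4/16 - 27*b^3/8 + b^2/2 + 81*b/4


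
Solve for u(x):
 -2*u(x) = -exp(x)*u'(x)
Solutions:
 u(x) = C1*exp(-2*exp(-x))


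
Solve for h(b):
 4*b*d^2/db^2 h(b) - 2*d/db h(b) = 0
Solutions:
 h(b) = C1 + C2*b^(3/2)


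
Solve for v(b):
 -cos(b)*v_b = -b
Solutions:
 v(b) = C1 + Integral(b/cos(b), b)


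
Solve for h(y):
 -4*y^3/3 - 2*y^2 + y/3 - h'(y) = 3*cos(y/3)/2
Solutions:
 h(y) = C1 - y^4/3 - 2*y^3/3 + y^2/6 - 9*sin(y/3)/2


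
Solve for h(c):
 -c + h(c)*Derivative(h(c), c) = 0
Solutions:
 h(c) = -sqrt(C1 + c^2)
 h(c) = sqrt(C1 + c^2)


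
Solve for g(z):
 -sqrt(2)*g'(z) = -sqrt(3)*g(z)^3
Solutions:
 g(z) = -sqrt(-1/(C1 + sqrt(6)*z))
 g(z) = sqrt(-1/(C1 + sqrt(6)*z))


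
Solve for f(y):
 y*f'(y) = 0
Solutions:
 f(y) = C1


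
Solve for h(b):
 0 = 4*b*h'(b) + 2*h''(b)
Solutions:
 h(b) = C1 + C2*erf(b)


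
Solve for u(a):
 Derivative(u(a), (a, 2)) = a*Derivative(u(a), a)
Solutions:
 u(a) = C1 + C2*erfi(sqrt(2)*a/2)


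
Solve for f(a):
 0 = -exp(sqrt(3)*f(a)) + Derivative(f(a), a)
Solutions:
 f(a) = sqrt(3)*(2*log(-1/(C1 + a)) - log(3))/6


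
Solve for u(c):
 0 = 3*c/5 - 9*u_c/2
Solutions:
 u(c) = C1 + c^2/15


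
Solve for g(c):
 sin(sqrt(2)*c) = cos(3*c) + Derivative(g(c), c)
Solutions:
 g(c) = C1 - sin(3*c)/3 - sqrt(2)*cos(sqrt(2)*c)/2


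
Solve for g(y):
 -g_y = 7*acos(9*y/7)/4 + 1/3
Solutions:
 g(y) = C1 - 7*y*acos(9*y/7)/4 - y/3 + 7*sqrt(49 - 81*y^2)/36


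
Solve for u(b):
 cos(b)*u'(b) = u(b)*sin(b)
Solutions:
 u(b) = C1/cos(b)


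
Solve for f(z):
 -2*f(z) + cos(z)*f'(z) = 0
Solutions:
 f(z) = C1*(sin(z) + 1)/(sin(z) - 1)


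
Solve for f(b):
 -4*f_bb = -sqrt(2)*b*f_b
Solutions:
 f(b) = C1 + C2*erfi(2^(3/4)*b/4)


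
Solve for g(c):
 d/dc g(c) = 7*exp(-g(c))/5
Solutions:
 g(c) = log(C1 + 7*c/5)


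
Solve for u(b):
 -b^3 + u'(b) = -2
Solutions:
 u(b) = C1 + b^4/4 - 2*b


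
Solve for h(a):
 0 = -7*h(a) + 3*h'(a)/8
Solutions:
 h(a) = C1*exp(56*a/3)


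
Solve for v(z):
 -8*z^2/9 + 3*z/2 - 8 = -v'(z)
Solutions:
 v(z) = C1 + 8*z^3/27 - 3*z^2/4 + 8*z


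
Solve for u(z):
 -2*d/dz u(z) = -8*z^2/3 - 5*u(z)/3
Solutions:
 u(z) = C1*exp(5*z/6) - 8*z^2/5 - 96*z/25 - 576/125


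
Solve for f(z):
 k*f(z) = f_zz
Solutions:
 f(z) = C1*exp(-sqrt(k)*z) + C2*exp(sqrt(k)*z)


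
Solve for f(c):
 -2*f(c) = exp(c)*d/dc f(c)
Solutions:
 f(c) = C1*exp(2*exp(-c))


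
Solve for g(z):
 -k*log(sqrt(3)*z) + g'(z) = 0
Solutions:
 g(z) = C1 + k*z*log(z) - k*z + k*z*log(3)/2


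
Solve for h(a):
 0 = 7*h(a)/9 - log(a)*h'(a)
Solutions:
 h(a) = C1*exp(7*li(a)/9)


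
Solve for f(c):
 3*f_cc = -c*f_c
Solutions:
 f(c) = C1 + C2*erf(sqrt(6)*c/6)


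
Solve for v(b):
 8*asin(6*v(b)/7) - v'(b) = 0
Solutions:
 Integral(1/asin(6*_y/7), (_y, v(b))) = C1 + 8*b


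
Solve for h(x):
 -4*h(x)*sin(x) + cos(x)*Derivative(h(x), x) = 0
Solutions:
 h(x) = C1/cos(x)^4


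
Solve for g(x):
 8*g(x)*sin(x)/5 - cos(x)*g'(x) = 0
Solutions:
 g(x) = C1/cos(x)^(8/5)


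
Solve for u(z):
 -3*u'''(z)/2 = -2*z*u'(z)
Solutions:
 u(z) = C1 + Integral(C2*airyai(6^(2/3)*z/3) + C3*airybi(6^(2/3)*z/3), z)


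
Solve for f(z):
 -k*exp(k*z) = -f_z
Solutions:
 f(z) = C1 + exp(k*z)


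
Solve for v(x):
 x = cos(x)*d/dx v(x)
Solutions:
 v(x) = C1 + Integral(x/cos(x), x)


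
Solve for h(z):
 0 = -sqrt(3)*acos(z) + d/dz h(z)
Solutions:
 h(z) = C1 + sqrt(3)*(z*acos(z) - sqrt(1 - z^2))


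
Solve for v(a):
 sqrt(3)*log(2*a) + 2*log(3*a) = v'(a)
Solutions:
 v(a) = C1 + sqrt(3)*a*log(a) + 2*a*log(a) - 2*a - sqrt(3)*a + a*log(9*2^(sqrt(3)))


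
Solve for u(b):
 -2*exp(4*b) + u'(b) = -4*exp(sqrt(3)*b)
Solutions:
 u(b) = C1 + exp(4*b)/2 - 4*sqrt(3)*exp(sqrt(3)*b)/3


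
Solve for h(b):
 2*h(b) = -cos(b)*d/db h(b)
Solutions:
 h(b) = C1*(sin(b) - 1)/(sin(b) + 1)


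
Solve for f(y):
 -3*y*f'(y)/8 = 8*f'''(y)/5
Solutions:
 f(y) = C1 + Integral(C2*airyai(-15^(1/3)*y/4) + C3*airybi(-15^(1/3)*y/4), y)


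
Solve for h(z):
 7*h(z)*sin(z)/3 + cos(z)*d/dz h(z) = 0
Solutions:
 h(z) = C1*cos(z)^(7/3)


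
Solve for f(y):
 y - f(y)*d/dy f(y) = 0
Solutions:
 f(y) = -sqrt(C1 + y^2)
 f(y) = sqrt(C1 + y^2)


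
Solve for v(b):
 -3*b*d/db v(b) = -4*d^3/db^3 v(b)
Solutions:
 v(b) = C1 + Integral(C2*airyai(6^(1/3)*b/2) + C3*airybi(6^(1/3)*b/2), b)


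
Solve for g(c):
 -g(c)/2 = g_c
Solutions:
 g(c) = C1*exp(-c/2)


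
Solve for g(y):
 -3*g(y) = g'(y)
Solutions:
 g(y) = C1*exp(-3*y)


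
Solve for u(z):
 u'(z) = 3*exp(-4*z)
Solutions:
 u(z) = C1 - 3*exp(-4*z)/4


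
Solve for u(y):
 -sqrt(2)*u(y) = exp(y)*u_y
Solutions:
 u(y) = C1*exp(sqrt(2)*exp(-y))


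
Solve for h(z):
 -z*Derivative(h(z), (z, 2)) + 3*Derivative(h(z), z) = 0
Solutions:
 h(z) = C1 + C2*z^4


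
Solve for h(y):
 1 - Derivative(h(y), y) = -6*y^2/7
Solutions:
 h(y) = C1 + 2*y^3/7 + y


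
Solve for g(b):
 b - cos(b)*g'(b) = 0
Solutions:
 g(b) = C1 + Integral(b/cos(b), b)


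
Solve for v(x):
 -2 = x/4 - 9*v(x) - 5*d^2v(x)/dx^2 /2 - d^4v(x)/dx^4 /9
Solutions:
 v(x) = C1*sin(3*sqrt(2)*x/2) + C2*sin(3*sqrt(2)*x) + C3*cos(3*sqrt(2)*x/2) + C4*cos(3*sqrt(2)*x) + x/36 + 2/9


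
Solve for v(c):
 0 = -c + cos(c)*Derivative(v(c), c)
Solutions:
 v(c) = C1 + Integral(c/cos(c), c)


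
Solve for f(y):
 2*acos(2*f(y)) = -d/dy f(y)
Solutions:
 Integral(1/acos(2*_y), (_y, f(y))) = C1 - 2*y


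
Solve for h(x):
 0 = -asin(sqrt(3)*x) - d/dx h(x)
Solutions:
 h(x) = C1 - x*asin(sqrt(3)*x) - sqrt(3)*sqrt(1 - 3*x^2)/3


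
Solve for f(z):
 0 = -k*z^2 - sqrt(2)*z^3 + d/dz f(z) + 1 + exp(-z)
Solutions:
 f(z) = C1 + k*z^3/3 + sqrt(2)*z^4/4 - z + exp(-z)


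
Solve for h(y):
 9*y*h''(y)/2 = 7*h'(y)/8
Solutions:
 h(y) = C1 + C2*y^(43/36)


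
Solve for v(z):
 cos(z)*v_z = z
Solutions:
 v(z) = C1 + Integral(z/cos(z), z)


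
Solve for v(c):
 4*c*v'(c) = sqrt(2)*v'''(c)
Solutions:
 v(c) = C1 + Integral(C2*airyai(sqrt(2)*c) + C3*airybi(sqrt(2)*c), c)


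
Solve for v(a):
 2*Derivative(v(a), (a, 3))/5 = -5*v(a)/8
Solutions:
 v(a) = C3*exp(-10^(2/3)*a/4) + (C1*sin(10^(2/3)*sqrt(3)*a/8) + C2*cos(10^(2/3)*sqrt(3)*a/8))*exp(10^(2/3)*a/8)


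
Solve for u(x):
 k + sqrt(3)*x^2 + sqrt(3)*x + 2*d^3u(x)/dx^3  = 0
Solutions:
 u(x) = C1 + C2*x + C3*x^2 - k*x^3/12 - sqrt(3)*x^5/120 - sqrt(3)*x^4/48


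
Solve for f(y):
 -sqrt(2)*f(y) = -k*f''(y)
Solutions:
 f(y) = C1*exp(-2^(1/4)*y*sqrt(1/k)) + C2*exp(2^(1/4)*y*sqrt(1/k))


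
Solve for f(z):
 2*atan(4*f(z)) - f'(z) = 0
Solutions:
 Integral(1/atan(4*_y), (_y, f(z))) = C1 + 2*z


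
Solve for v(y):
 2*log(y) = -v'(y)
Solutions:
 v(y) = C1 - 2*y*log(y) + 2*y


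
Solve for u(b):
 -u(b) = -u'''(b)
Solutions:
 u(b) = C3*exp(b) + (C1*sin(sqrt(3)*b/2) + C2*cos(sqrt(3)*b/2))*exp(-b/2)


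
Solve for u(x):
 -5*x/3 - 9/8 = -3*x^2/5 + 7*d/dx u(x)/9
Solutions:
 u(x) = C1 + 9*x^3/35 - 15*x^2/14 - 81*x/56


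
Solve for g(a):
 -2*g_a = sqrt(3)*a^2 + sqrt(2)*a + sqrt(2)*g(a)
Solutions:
 g(a) = C1*exp(-sqrt(2)*a/2) - sqrt(6)*a^2/2 - a + 2*sqrt(3)*a - 2*sqrt(6) + sqrt(2)


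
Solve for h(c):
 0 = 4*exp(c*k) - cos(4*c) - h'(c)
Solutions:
 h(c) = C1 - sin(4*c)/4 + 4*exp(c*k)/k


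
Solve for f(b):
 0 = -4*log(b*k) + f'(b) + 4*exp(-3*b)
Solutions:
 f(b) = C1 + 4*b*log(b*k) - 4*b + 4*exp(-3*b)/3


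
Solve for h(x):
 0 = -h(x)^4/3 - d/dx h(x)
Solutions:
 h(x) = (-1 - sqrt(3)*I)*(1/(C1 + x))^(1/3)/2
 h(x) = (-1 + sqrt(3)*I)*(1/(C1 + x))^(1/3)/2
 h(x) = (1/(C1 + x))^(1/3)


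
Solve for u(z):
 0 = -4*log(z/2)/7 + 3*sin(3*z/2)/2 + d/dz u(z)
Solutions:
 u(z) = C1 + 4*z*log(z)/7 - 4*z/7 - 4*z*log(2)/7 + cos(3*z/2)


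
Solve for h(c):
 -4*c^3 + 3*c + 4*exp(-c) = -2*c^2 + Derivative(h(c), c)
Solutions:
 h(c) = C1 - c^4 + 2*c^3/3 + 3*c^2/2 - 4*exp(-c)


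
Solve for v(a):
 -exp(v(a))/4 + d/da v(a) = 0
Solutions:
 v(a) = log(-1/(C1 + a)) + 2*log(2)


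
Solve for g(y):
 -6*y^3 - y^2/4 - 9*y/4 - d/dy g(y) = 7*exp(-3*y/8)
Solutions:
 g(y) = C1 - 3*y^4/2 - y^3/12 - 9*y^2/8 + 56*exp(-3*y/8)/3


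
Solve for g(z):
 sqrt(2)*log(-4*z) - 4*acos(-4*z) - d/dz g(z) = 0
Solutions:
 g(z) = C1 + sqrt(2)*z*(log(-z) - 1) - 4*z*acos(-4*z) + 2*sqrt(2)*z*log(2) - sqrt(1 - 16*z^2)


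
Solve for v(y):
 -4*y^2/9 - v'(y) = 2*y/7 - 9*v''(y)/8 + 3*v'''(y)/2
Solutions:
 v(y) = C1 - 4*y^3/27 - 9*y^2/14 - 19*y/168 + (C2*sin(sqrt(303)*y/24) + C3*cos(sqrt(303)*y/24))*exp(3*y/8)


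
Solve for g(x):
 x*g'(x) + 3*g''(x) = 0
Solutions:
 g(x) = C1 + C2*erf(sqrt(6)*x/6)


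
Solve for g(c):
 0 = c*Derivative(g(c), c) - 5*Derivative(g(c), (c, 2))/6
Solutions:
 g(c) = C1 + C2*erfi(sqrt(15)*c/5)


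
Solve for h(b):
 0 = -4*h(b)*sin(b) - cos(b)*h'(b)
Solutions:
 h(b) = C1*cos(b)^4


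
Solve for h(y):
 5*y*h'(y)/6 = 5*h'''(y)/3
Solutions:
 h(y) = C1 + Integral(C2*airyai(2^(2/3)*y/2) + C3*airybi(2^(2/3)*y/2), y)


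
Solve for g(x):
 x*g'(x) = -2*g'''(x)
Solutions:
 g(x) = C1 + Integral(C2*airyai(-2^(2/3)*x/2) + C3*airybi(-2^(2/3)*x/2), x)


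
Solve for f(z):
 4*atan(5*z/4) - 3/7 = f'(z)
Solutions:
 f(z) = C1 + 4*z*atan(5*z/4) - 3*z/7 - 8*log(25*z^2 + 16)/5


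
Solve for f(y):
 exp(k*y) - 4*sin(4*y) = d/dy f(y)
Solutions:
 f(y) = C1 + cos(4*y) + exp(k*y)/k


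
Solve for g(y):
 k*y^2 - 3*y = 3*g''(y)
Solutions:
 g(y) = C1 + C2*y + k*y^4/36 - y^3/6


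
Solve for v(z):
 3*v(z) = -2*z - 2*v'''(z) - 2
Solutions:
 v(z) = C3*exp(-2^(2/3)*3^(1/3)*z/2) - 2*z/3 + (C1*sin(2^(2/3)*3^(5/6)*z/4) + C2*cos(2^(2/3)*3^(5/6)*z/4))*exp(2^(2/3)*3^(1/3)*z/4) - 2/3


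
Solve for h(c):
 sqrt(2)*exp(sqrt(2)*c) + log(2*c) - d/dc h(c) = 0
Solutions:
 h(c) = C1 + c*log(c) + c*(-1 + log(2)) + exp(sqrt(2)*c)


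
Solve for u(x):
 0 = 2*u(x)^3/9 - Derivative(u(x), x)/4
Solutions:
 u(x) = -3*sqrt(2)*sqrt(-1/(C1 + 8*x))/2
 u(x) = 3*sqrt(2)*sqrt(-1/(C1 + 8*x))/2


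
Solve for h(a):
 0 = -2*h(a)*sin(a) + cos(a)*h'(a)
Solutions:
 h(a) = C1/cos(a)^2


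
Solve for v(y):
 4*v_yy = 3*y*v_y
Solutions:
 v(y) = C1 + C2*erfi(sqrt(6)*y/4)


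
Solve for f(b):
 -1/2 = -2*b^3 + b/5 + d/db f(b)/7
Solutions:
 f(b) = C1 + 7*b^4/2 - 7*b^2/10 - 7*b/2


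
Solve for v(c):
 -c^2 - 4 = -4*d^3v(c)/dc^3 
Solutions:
 v(c) = C1 + C2*c + C3*c^2 + c^5/240 + c^3/6


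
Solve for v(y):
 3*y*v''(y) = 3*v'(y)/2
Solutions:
 v(y) = C1 + C2*y^(3/2)


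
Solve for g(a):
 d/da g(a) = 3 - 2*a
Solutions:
 g(a) = C1 - a^2 + 3*a


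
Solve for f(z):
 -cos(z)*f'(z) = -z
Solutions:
 f(z) = C1 + Integral(z/cos(z), z)


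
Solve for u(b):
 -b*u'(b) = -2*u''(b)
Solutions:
 u(b) = C1 + C2*erfi(b/2)


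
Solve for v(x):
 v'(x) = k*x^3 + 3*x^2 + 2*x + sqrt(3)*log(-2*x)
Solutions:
 v(x) = C1 + k*x^4/4 + x^3 + x^2 + sqrt(3)*x*log(-x) + sqrt(3)*x*(-1 + log(2))


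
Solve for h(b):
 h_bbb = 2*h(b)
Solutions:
 h(b) = C3*exp(2^(1/3)*b) + (C1*sin(2^(1/3)*sqrt(3)*b/2) + C2*cos(2^(1/3)*sqrt(3)*b/2))*exp(-2^(1/3)*b/2)


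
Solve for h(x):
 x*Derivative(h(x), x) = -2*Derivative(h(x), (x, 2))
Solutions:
 h(x) = C1 + C2*erf(x/2)


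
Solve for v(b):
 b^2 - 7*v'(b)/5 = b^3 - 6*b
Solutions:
 v(b) = C1 - 5*b^4/28 + 5*b^3/21 + 15*b^2/7


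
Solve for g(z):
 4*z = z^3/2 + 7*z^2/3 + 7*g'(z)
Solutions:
 g(z) = C1 - z^4/56 - z^3/9 + 2*z^2/7


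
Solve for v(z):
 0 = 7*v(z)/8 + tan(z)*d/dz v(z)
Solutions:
 v(z) = C1/sin(z)^(7/8)


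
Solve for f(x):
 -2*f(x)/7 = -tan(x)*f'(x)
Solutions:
 f(x) = C1*sin(x)^(2/7)


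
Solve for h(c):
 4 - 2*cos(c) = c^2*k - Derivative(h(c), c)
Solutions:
 h(c) = C1 + c^3*k/3 - 4*c + 2*sin(c)


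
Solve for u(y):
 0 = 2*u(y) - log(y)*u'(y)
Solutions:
 u(y) = C1*exp(2*li(y))


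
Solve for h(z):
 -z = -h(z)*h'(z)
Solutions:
 h(z) = -sqrt(C1 + z^2)
 h(z) = sqrt(C1 + z^2)


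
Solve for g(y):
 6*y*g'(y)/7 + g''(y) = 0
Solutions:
 g(y) = C1 + C2*erf(sqrt(21)*y/7)


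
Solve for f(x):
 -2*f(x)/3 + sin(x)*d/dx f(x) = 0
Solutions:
 f(x) = C1*(cos(x) - 1)^(1/3)/(cos(x) + 1)^(1/3)


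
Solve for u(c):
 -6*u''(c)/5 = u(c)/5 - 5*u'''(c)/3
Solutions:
 u(c) = C1*exp(c*(-2^(2/3)*3^(1/3)*(25*sqrt(913) + 769)^(1/3) - 24*2^(1/3)*3^(2/3)/(25*sqrt(913) + 769)^(1/3) + 24)/100)*sin(2^(1/3)*3^(1/6)*c*(-2^(1/3)*3^(2/3)*(25*sqrt(913) + 769)^(1/3) + 72/(25*sqrt(913) + 769)^(1/3))/100) + C2*exp(c*(-2^(2/3)*3^(1/3)*(25*sqrt(913) + 769)^(1/3) - 24*2^(1/3)*3^(2/3)/(25*sqrt(913) + 769)^(1/3) + 24)/100)*cos(2^(1/3)*3^(1/6)*c*(-2^(1/3)*3^(2/3)*(25*sqrt(913) + 769)^(1/3) + 72/(25*sqrt(913) + 769)^(1/3))/100) + C3*exp(c*(24*2^(1/3)*3^(2/3)/(25*sqrt(913) + 769)^(1/3) + 12 + 2^(2/3)*3^(1/3)*(25*sqrt(913) + 769)^(1/3))/50)


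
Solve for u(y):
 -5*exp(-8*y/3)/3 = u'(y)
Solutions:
 u(y) = C1 + 5*exp(-8*y/3)/8


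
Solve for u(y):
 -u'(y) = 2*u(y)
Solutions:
 u(y) = C1*exp(-2*y)


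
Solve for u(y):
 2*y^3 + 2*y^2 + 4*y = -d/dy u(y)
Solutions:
 u(y) = C1 - y^4/2 - 2*y^3/3 - 2*y^2


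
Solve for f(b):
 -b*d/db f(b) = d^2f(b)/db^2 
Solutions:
 f(b) = C1 + C2*erf(sqrt(2)*b/2)


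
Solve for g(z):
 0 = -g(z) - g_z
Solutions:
 g(z) = C1*exp(-z)


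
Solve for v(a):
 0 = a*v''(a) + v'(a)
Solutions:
 v(a) = C1 + C2*log(a)


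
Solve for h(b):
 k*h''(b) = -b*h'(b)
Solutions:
 h(b) = C1 + C2*sqrt(k)*erf(sqrt(2)*b*sqrt(1/k)/2)


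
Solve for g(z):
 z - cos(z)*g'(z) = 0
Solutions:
 g(z) = C1 + Integral(z/cos(z), z)


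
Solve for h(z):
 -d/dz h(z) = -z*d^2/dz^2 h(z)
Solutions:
 h(z) = C1 + C2*z^2


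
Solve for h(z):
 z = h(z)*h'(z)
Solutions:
 h(z) = -sqrt(C1 + z^2)
 h(z) = sqrt(C1 + z^2)


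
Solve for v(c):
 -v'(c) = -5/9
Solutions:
 v(c) = C1 + 5*c/9


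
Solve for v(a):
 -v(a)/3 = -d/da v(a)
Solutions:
 v(a) = C1*exp(a/3)


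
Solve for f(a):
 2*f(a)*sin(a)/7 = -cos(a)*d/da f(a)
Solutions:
 f(a) = C1*cos(a)^(2/7)


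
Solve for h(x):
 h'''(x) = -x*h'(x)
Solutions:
 h(x) = C1 + Integral(C2*airyai(-x) + C3*airybi(-x), x)


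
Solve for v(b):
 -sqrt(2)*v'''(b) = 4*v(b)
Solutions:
 v(b) = C3*exp(-sqrt(2)*b) + (C1*sin(sqrt(6)*b/2) + C2*cos(sqrt(6)*b/2))*exp(sqrt(2)*b/2)


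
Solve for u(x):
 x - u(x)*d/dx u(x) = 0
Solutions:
 u(x) = -sqrt(C1 + x^2)
 u(x) = sqrt(C1 + x^2)


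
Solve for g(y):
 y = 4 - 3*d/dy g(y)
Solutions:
 g(y) = C1 - y^2/6 + 4*y/3


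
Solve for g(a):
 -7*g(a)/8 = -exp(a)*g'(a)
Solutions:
 g(a) = C1*exp(-7*exp(-a)/8)


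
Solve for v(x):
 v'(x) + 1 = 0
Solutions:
 v(x) = C1 - x


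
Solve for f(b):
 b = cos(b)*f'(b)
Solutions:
 f(b) = C1 + Integral(b/cos(b), b)


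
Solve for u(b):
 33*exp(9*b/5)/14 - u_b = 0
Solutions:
 u(b) = C1 + 55*exp(9*b/5)/42


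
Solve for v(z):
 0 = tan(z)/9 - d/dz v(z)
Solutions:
 v(z) = C1 - log(cos(z))/9


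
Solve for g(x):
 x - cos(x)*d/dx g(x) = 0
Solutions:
 g(x) = C1 + Integral(x/cos(x), x)


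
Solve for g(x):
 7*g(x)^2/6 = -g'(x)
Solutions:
 g(x) = 6/(C1 + 7*x)


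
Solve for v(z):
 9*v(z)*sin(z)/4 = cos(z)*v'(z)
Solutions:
 v(z) = C1/cos(z)^(9/4)


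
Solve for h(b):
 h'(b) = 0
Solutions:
 h(b) = C1


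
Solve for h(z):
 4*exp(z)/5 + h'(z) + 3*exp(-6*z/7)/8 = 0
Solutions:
 h(z) = C1 - 4*exp(z)/5 + 7*exp(-6*z/7)/16


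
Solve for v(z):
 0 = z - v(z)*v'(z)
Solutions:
 v(z) = -sqrt(C1 + z^2)
 v(z) = sqrt(C1 + z^2)


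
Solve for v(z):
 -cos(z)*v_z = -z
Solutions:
 v(z) = C1 + Integral(z/cos(z), z)


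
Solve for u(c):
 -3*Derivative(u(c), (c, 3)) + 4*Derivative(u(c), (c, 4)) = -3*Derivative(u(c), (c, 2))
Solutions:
 u(c) = C1 + C2*c + (C3*sin(sqrt(39)*c/8) + C4*cos(sqrt(39)*c/8))*exp(3*c/8)


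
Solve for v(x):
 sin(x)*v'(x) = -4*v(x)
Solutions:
 v(x) = C1*(cos(x)^2 + 2*cos(x) + 1)/(cos(x)^2 - 2*cos(x) + 1)


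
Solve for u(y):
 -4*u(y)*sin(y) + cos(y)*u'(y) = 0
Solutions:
 u(y) = C1/cos(y)^4


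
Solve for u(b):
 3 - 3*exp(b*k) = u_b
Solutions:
 u(b) = C1 + 3*b - 3*exp(b*k)/k


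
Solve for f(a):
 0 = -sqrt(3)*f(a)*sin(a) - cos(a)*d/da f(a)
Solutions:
 f(a) = C1*cos(a)^(sqrt(3))


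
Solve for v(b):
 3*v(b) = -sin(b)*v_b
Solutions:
 v(b) = C1*(cos(b) + 1)^(3/2)/(cos(b) - 1)^(3/2)


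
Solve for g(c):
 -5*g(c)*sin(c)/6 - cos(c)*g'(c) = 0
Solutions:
 g(c) = C1*cos(c)^(5/6)


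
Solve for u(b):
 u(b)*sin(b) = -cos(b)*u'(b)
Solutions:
 u(b) = C1*cos(b)


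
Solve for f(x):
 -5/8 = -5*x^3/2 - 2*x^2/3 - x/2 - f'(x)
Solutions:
 f(x) = C1 - 5*x^4/8 - 2*x^3/9 - x^2/4 + 5*x/8


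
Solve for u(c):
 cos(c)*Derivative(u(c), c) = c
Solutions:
 u(c) = C1 + Integral(c/cos(c), c)


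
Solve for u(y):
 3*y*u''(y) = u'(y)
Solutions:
 u(y) = C1 + C2*y^(4/3)


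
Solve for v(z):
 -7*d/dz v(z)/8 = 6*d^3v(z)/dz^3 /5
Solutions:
 v(z) = C1 + C2*sin(sqrt(105)*z/12) + C3*cos(sqrt(105)*z/12)


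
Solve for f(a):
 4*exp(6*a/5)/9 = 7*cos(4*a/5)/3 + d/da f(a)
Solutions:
 f(a) = C1 + 10*exp(6*a/5)/27 - 35*sin(4*a/5)/12


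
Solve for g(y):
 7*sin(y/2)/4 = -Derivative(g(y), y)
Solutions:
 g(y) = C1 + 7*cos(y/2)/2


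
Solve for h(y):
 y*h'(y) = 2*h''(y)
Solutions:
 h(y) = C1 + C2*erfi(y/2)


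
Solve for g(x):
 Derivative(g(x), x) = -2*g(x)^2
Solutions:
 g(x) = 1/(C1 + 2*x)


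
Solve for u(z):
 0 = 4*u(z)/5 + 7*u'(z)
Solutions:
 u(z) = C1*exp(-4*z/35)


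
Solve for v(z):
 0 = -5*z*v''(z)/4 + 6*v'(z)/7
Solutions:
 v(z) = C1 + C2*z^(59/35)


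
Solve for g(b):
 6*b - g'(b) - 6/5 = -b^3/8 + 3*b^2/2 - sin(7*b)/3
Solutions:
 g(b) = C1 + b^4/32 - b^3/2 + 3*b^2 - 6*b/5 - cos(7*b)/21


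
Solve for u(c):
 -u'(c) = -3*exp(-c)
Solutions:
 u(c) = C1 - 3*exp(-c)


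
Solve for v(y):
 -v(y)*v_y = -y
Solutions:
 v(y) = -sqrt(C1 + y^2)
 v(y) = sqrt(C1 + y^2)


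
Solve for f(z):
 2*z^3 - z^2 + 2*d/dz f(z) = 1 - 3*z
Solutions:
 f(z) = C1 - z^4/4 + z^3/6 - 3*z^2/4 + z/2


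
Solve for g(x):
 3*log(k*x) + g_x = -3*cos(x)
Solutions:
 g(x) = C1 - 3*x*log(k*x) + 3*x - 3*sin(x)


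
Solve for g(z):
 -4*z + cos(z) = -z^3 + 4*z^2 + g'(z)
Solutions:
 g(z) = C1 + z^4/4 - 4*z^3/3 - 2*z^2 + sin(z)


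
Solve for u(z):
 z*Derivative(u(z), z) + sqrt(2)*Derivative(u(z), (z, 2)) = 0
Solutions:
 u(z) = C1 + C2*erf(2^(1/4)*z/2)


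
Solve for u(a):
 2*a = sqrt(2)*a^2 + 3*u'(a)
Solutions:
 u(a) = C1 - sqrt(2)*a^3/9 + a^2/3


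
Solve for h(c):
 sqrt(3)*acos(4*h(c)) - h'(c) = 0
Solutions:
 Integral(1/acos(4*_y), (_y, h(c))) = C1 + sqrt(3)*c


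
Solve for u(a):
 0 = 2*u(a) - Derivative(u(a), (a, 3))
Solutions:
 u(a) = C3*exp(2^(1/3)*a) + (C1*sin(2^(1/3)*sqrt(3)*a/2) + C2*cos(2^(1/3)*sqrt(3)*a/2))*exp(-2^(1/3)*a/2)


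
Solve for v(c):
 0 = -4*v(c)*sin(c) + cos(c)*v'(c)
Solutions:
 v(c) = C1/cos(c)^4


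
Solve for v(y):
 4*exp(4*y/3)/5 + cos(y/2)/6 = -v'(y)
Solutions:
 v(y) = C1 - 3*exp(4*y/3)/5 - sin(y/2)/3


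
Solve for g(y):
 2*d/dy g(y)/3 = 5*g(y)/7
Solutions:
 g(y) = C1*exp(15*y/14)


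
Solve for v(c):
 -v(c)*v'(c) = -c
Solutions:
 v(c) = -sqrt(C1 + c^2)
 v(c) = sqrt(C1 + c^2)


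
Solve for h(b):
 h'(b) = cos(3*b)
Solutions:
 h(b) = C1 + sin(3*b)/3


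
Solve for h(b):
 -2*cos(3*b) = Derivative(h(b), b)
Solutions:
 h(b) = C1 - 2*sin(3*b)/3


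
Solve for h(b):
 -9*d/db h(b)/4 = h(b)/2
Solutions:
 h(b) = C1*exp(-2*b/9)


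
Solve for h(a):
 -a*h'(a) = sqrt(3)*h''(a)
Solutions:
 h(a) = C1 + C2*erf(sqrt(2)*3^(3/4)*a/6)


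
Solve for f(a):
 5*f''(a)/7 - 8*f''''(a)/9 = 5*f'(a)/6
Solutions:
 f(a) = C1 + C2*exp(210^(1/3)*a*(210^(1/3)/(sqrt(2191) + 49)^(1/3) + (sqrt(2191) + 49)^(1/3))/56)*sin(3^(1/6)*70^(1/3)*a*(-3^(2/3)*(sqrt(2191) + 49)^(1/3) + 3*70^(1/3)/(sqrt(2191) + 49)^(1/3))/56) + C3*exp(210^(1/3)*a*(210^(1/3)/(sqrt(2191) + 49)^(1/3) + (sqrt(2191) + 49)^(1/3))/56)*cos(3^(1/6)*70^(1/3)*a*(-3^(2/3)*(sqrt(2191) + 49)^(1/3) + 3*70^(1/3)/(sqrt(2191) + 49)^(1/3))/56) + C4*exp(-210^(1/3)*a*(210^(1/3)/(sqrt(2191) + 49)^(1/3) + (sqrt(2191) + 49)^(1/3))/28)


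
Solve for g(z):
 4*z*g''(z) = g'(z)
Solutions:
 g(z) = C1 + C2*z^(5/4)


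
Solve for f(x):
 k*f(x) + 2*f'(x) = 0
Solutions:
 f(x) = C1*exp(-k*x/2)


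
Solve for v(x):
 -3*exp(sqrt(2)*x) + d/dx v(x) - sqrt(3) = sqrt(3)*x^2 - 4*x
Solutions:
 v(x) = C1 + sqrt(3)*x^3/3 - 2*x^2 + sqrt(3)*x + 3*sqrt(2)*exp(sqrt(2)*x)/2


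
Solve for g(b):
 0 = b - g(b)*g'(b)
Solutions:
 g(b) = -sqrt(C1 + b^2)
 g(b) = sqrt(C1 + b^2)


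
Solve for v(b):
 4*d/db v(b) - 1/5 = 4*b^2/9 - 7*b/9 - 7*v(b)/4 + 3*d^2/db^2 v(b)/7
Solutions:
 v(b) = C1*exp(7*b*(4 - sqrt(19))/6) + C2*exp(7*b*(4 + sqrt(19))/6) + 16*b^2/63 - 236*b/147 + 20108/5145


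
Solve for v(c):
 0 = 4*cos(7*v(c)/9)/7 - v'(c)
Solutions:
 -4*c/7 - 9*log(sin(7*v(c)/9) - 1)/14 + 9*log(sin(7*v(c)/9) + 1)/14 = C1


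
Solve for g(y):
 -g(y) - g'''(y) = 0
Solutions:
 g(y) = C3*exp(-y) + (C1*sin(sqrt(3)*y/2) + C2*cos(sqrt(3)*y/2))*exp(y/2)


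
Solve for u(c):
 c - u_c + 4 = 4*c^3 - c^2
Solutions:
 u(c) = C1 - c^4 + c^3/3 + c^2/2 + 4*c


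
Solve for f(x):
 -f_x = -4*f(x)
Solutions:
 f(x) = C1*exp(4*x)


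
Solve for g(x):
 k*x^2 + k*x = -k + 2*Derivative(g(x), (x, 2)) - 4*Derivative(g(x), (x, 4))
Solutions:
 g(x) = C1 + C2*x + C3*exp(-sqrt(2)*x/2) + C4*exp(sqrt(2)*x/2) + k*x^4/24 + k*x^3/12 + 5*k*x^2/4


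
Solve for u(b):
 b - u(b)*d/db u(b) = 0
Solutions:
 u(b) = -sqrt(C1 + b^2)
 u(b) = sqrt(C1 + b^2)


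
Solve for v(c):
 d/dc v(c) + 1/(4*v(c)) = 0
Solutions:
 v(c) = -sqrt(C1 - 2*c)/2
 v(c) = sqrt(C1 - 2*c)/2


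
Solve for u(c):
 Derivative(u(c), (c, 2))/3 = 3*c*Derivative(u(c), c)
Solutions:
 u(c) = C1 + C2*erfi(3*sqrt(2)*c/2)


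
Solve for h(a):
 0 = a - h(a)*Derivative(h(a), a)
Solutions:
 h(a) = -sqrt(C1 + a^2)
 h(a) = sqrt(C1 + a^2)


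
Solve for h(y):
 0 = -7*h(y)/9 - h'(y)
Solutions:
 h(y) = C1*exp(-7*y/9)


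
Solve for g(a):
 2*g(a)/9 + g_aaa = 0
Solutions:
 g(a) = C3*exp(-6^(1/3)*a/3) + (C1*sin(2^(1/3)*3^(5/6)*a/6) + C2*cos(2^(1/3)*3^(5/6)*a/6))*exp(6^(1/3)*a/6)


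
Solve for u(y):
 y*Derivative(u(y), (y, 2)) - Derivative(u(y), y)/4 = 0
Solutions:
 u(y) = C1 + C2*y^(5/4)


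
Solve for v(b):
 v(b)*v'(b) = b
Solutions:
 v(b) = -sqrt(C1 + b^2)
 v(b) = sqrt(C1 + b^2)


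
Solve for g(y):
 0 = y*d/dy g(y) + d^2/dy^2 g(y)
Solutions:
 g(y) = C1 + C2*erf(sqrt(2)*y/2)


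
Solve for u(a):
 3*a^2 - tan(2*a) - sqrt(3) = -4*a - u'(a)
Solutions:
 u(a) = C1 - a^3 - 2*a^2 + sqrt(3)*a - log(cos(2*a))/2


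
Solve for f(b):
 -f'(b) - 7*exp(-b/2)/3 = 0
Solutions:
 f(b) = C1 + 14*exp(-b/2)/3


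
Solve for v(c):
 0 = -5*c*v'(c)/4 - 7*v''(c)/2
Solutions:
 v(c) = C1 + C2*erf(sqrt(35)*c/14)


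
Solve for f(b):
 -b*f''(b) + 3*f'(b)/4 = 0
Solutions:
 f(b) = C1 + C2*b^(7/4)


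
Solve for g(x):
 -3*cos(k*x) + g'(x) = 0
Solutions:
 g(x) = C1 + 3*sin(k*x)/k


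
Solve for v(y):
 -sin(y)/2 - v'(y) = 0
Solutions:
 v(y) = C1 + cos(y)/2


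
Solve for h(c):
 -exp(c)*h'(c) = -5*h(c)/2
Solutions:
 h(c) = C1*exp(-5*exp(-c)/2)


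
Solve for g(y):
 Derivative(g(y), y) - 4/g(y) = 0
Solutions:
 g(y) = -sqrt(C1 + 8*y)
 g(y) = sqrt(C1 + 8*y)


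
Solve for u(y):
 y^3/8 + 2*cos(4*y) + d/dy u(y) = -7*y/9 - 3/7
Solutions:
 u(y) = C1 - y^4/32 - 7*y^2/18 - 3*y/7 - sin(4*y)/2


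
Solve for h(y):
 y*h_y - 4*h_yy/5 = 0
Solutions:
 h(y) = C1 + C2*erfi(sqrt(10)*y/4)


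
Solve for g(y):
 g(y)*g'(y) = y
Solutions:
 g(y) = -sqrt(C1 + y^2)
 g(y) = sqrt(C1 + y^2)


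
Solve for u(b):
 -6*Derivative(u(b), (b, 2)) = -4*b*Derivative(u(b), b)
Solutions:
 u(b) = C1 + C2*erfi(sqrt(3)*b/3)


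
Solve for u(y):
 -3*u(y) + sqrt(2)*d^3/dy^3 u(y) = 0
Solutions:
 u(y) = C3*exp(2^(5/6)*3^(1/3)*y/2) + (C1*sin(6^(5/6)*y/4) + C2*cos(6^(5/6)*y/4))*exp(-2^(5/6)*3^(1/3)*y/4)


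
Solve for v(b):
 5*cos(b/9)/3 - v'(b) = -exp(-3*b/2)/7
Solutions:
 v(b) = C1 + 15*sin(b/9) - 2*exp(-3*b/2)/21


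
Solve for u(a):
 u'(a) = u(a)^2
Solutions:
 u(a) = -1/(C1 + a)


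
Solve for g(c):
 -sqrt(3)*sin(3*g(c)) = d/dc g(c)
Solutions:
 g(c) = -acos((-C1 - exp(6*sqrt(3)*c))/(C1 - exp(6*sqrt(3)*c)))/3 + 2*pi/3
 g(c) = acos((-C1 - exp(6*sqrt(3)*c))/(C1 - exp(6*sqrt(3)*c)))/3


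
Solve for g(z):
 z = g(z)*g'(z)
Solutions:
 g(z) = -sqrt(C1 + z^2)
 g(z) = sqrt(C1 + z^2)


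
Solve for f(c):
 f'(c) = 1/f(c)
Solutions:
 f(c) = -sqrt(C1 + 2*c)
 f(c) = sqrt(C1 + 2*c)


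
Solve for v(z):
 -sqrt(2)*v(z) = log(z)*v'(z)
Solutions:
 v(z) = C1*exp(-sqrt(2)*li(z))


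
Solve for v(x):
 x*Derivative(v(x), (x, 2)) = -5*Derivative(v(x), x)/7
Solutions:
 v(x) = C1 + C2*x^(2/7)


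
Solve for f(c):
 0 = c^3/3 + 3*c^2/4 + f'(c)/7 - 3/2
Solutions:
 f(c) = C1 - 7*c^4/12 - 7*c^3/4 + 21*c/2


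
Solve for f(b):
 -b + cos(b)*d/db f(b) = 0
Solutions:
 f(b) = C1 + Integral(b/cos(b), b)


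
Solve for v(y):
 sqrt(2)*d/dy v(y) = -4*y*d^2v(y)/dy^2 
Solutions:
 v(y) = C1 + C2*y^(1 - sqrt(2)/4)


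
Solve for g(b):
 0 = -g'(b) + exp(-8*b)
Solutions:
 g(b) = C1 - exp(-8*b)/8


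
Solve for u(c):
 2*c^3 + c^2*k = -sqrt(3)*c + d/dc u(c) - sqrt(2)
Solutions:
 u(c) = C1 + c^4/2 + c^3*k/3 + sqrt(3)*c^2/2 + sqrt(2)*c


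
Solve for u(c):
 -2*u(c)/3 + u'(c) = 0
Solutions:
 u(c) = C1*exp(2*c/3)


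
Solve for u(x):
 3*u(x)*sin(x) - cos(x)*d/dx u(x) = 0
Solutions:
 u(x) = C1/cos(x)^3


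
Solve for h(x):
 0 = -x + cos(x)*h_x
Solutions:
 h(x) = C1 + Integral(x/cos(x), x)


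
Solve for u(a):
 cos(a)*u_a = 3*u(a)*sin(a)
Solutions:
 u(a) = C1/cos(a)^3


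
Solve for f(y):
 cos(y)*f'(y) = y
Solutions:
 f(y) = C1 + Integral(y/cos(y), y)


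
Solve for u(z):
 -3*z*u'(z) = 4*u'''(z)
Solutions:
 u(z) = C1 + Integral(C2*airyai(-6^(1/3)*z/2) + C3*airybi(-6^(1/3)*z/2), z)


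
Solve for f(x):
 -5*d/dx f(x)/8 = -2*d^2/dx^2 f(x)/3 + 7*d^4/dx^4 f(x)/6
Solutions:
 f(x) = C1 + C2*exp(21^(1/3)*x*(16*21^(1/3)/(sqrt(807009) + 945)^(1/3) + (sqrt(807009) + 945)^(1/3))/84)*sin(3^(1/6)*7^(1/3)*x*(-3^(2/3)*(sqrt(807009) + 945)^(1/3) + 48*7^(1/3)/(sqrt(807009) + 945)^(1/3))/84) + C3*exp(21^(1/3)*x*(16*21^(1/3)/(sqrt(807009) + 945)^(1/3) + (sqrt(807009) + 945)^(1/3))/84)*cos(3^(1/6)*7^(1/3)*x*(-3^(2/3)*(sqrt(807009) + 945)^(1/3) + 48*7^(1/3)/(sqrt(807009) + 945)^(1/3))/84) + C4*exp(-21^(1/3)*x*(16*21^(1/3)/(sqrt(807009) + 945)^(1/3) + (sqrt(807009) + 945)^(1/3))/42)
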